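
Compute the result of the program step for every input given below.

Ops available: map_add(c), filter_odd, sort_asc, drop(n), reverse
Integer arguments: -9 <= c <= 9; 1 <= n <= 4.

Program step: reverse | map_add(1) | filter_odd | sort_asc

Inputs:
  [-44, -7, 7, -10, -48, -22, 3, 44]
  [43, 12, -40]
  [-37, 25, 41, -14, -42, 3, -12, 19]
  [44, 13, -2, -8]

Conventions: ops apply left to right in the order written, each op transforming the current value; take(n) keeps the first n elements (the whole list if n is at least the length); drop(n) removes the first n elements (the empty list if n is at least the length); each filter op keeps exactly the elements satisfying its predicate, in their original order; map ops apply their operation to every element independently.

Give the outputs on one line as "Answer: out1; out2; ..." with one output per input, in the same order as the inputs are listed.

Execution, op by op:
  [-44, -7, 7, -10, -48, -22, 3, 44] -> [44, 3, -22, -48, -10, 7, -7, -44] -> [45, 4, -21, -47, -9, 8, -6, -43] -> [45, -21, -47, -9, -43] -> [-47, -43, -21, -9, 45]
  [43, 12, -40] -> [-40, 12, 43] -> [-39, 13, 44] -> [-39, 13] -> [-39, 13]
  [-37, 25, 41, -14, -42, 3, -12, 19] -> [19, -12, 3, -42, -14, 41, 25, -37] -> [20, -11, 4, -41, -13, 42, 26, -36] -> [-11, -41, -13] -> [-41, -13, -11]
  [44, 13, -2, -8] -> [-8, -2, 13, 44] -> [-7, -1, 14, 45] -> [-7, -1, 45] -> [-7, -1, 45]

[-47, -43, -21, -9, 45]; [-39, 13]; [-41, -13, -11]; [-7, -1, 45]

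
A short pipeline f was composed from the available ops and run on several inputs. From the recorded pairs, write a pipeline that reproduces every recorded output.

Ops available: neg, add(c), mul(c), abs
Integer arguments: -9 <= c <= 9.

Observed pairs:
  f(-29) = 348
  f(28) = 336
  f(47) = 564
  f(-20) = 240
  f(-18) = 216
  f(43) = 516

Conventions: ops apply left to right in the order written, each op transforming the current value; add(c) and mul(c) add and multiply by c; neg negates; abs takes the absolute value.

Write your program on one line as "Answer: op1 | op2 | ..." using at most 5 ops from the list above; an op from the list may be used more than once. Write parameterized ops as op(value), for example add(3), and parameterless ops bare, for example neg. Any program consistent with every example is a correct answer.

mul(-4) | abs | neg | mul(-3)

Check, running the answer program on each example:
  -29 -> 116 -> 116 -> -116 -> 348
  28 -> -112 -> 112 -> -112 -> 336
  47 -> -188 -> 188 -> -188 -> 564
  -20 -> 80 -> 80 -> -80 -> 240
  -18 -> 72 -> 72 -> -72 -> 216
  43 -> -172 -> 172 -> -172 -> 516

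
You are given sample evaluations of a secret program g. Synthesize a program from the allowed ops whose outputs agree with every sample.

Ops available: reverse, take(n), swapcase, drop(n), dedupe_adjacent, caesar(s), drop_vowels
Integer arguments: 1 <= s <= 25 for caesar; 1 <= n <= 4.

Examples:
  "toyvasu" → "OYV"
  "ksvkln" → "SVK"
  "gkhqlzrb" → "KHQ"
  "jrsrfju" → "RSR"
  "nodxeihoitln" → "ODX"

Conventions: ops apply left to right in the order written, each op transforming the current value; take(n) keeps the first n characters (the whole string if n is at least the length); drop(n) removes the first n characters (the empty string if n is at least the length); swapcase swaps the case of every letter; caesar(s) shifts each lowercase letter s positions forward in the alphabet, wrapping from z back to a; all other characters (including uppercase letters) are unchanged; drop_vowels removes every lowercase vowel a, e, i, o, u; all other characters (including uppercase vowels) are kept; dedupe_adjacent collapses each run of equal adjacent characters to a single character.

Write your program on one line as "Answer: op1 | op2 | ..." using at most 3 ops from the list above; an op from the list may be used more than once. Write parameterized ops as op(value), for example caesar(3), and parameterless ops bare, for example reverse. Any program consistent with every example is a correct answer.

swapcase | drop(1) | take(3)

Check, running the answer program on each example:
  "toyvasu" -> "TOYVASU" -> "OYVASU" -> "OYV"
  "ksvkln" -> "KSVKLN" -> "SVKLN" -> "SVK"
  "gkhqlzrb" -> "GKHQLZRB" -> "KHQLZRB" -> "KHQ"
  "jrsrfju" -> "JRSRFJU" -> "RSRFJU" -> "RSR"
  "nodxeihoitln" -> "NODXEIHOITLN" -> "ODXEIHOITLN" -> "ODX"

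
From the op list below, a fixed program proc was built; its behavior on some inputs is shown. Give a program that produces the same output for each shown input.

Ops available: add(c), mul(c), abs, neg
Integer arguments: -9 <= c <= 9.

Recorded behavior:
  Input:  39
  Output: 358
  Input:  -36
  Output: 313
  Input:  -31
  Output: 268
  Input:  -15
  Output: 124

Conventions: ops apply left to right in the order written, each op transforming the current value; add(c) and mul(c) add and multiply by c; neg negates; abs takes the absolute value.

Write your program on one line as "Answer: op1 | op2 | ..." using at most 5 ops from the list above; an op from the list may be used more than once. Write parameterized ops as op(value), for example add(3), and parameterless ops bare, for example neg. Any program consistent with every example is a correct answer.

neg | mul(9) | add(-9) | abs | add(-2)

Check, running the answer program on each example:
  39 -> -39 -> -351 -> -360 -> 360 -> 358
  -36 -> 36 -> 324 -> 315 -> 315 -> 313
  -31 -> 31 -> 279 -> 270 -> 270 -> 268
  -15 -> 15 -> 135 -> 126 -> 126 -> 124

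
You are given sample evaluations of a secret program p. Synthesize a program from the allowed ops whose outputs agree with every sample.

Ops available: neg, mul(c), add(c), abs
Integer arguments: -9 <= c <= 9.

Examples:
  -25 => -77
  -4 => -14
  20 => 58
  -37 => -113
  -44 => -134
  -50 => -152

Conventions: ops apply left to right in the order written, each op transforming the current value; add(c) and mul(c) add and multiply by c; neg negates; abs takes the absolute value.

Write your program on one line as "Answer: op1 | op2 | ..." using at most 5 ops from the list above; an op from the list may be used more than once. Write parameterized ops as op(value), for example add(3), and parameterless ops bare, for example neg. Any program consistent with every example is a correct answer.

mul(-3) | neg | add(-1) | add(-1)

Check, running the answer program on each example:
  -25 -> 75 -> -75 -> -76 -> -77
  -4 -> 12 -> -12 -> -13 -> -14
  20 -> -60 -> 60 -> 59 -> 58
  -37 -> 111 -> -111 -> -112 -> -113
  -44 -> 132 -> -132 -> -133 -> -134
  -50 -> 150 -> -150 -> -151 -> -152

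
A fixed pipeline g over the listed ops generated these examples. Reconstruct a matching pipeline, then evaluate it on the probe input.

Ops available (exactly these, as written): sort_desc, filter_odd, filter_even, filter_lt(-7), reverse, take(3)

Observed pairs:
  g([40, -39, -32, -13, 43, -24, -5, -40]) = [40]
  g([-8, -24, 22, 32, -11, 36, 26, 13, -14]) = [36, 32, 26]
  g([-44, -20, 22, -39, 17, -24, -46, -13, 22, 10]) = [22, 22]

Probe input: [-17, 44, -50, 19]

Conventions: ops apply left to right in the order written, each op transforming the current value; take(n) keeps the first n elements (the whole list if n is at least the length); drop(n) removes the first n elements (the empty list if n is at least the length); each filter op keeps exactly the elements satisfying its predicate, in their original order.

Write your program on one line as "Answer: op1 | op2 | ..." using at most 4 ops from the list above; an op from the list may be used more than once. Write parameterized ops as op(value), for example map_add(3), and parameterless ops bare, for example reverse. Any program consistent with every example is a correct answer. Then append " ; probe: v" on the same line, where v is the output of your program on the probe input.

sort_desc | take(3) | filter_even ; probe: [44]

Check, running the answer program on each example:
  [40, -39, -32, -13, 43, -24, -5, -40] -> [43, 40, -5, -13, -24, -32, -39, -40] -> [43, 40, -5] -> [40]
  [-8, -24, 22, 32, -11, 36, 26, 13, -14] -> [36, 32, 26, 22, 13, -8, -11, -14, -24] -> [36, 32, 26] -> [36, 32, 26]
  [-44, -20, 22, -39, 17, -24, -46, -13, 22, 10] -> [22, 22, 17, 10, -13, -20, -24, -39, -44, -46] -> [22, 22, 17] -> [22, 22]
  probe: [-17, 44, -50, 19] -> [44, 19, -17, -50] -> [44, 19, -17] -> [44]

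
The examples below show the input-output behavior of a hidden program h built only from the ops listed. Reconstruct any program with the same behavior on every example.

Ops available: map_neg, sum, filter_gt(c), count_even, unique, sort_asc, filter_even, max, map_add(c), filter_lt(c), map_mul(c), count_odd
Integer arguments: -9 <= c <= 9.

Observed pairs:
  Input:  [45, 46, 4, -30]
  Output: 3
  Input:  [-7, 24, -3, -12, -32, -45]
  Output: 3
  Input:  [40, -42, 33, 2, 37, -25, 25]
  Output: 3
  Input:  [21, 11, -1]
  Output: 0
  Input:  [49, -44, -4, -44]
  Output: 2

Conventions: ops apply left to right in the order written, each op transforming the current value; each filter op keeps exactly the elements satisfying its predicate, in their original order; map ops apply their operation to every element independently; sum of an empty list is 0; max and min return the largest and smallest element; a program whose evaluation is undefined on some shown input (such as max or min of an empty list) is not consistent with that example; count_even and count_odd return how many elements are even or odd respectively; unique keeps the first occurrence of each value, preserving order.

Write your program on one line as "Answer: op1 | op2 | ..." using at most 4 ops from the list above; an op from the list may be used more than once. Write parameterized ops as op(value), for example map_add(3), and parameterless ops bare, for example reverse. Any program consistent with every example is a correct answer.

unique | map_add(1) | map_add(4) | count_odd

Check, running the answer program on each example:
  [45, 46, 4, -30] -> [45, 46, 4, -30] -> [46, 47, 5, -29] -> [50, 51, 9, -25] -> 3
  [-7, 24, -3, -12, -32, -45] -> [-7, 24, -3, -12, -32, -45] -> [-6, 25, -2, -11, -31, -44] -> [-2, 29, 2, -7, -27, -40] -> 3
  [40, -42, 33, 2, 37, -25, 25] -> [40, -42, 33, 2, 37, -25, 25] -> [41, -41, 34, 3, 38, -24, 26] -> [45, -37, 38, 7, 42, -20, 30] -> 3
  [21, 11, -1] -> [21, 11, -1] -> [22, 12, 0] -> [26, 16, 4] -> 0
  [49, -44, -4, -44] -> [49, -44, -4] -> [50, -43, -3] -> [54, -39, 1] -> 2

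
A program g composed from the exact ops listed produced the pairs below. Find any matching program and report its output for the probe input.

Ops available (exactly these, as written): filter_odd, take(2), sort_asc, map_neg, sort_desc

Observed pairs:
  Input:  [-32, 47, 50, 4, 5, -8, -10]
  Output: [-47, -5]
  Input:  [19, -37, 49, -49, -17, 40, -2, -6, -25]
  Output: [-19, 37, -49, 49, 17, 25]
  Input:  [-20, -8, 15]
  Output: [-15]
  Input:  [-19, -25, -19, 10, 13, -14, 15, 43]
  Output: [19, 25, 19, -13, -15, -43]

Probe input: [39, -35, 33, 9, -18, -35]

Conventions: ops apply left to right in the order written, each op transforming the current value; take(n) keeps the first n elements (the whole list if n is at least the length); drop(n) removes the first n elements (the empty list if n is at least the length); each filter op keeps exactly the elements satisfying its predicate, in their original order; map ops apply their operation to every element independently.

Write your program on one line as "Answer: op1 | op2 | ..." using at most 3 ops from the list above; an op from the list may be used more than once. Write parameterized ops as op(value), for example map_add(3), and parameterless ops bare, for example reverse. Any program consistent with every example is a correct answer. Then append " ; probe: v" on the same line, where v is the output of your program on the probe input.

filter_odd | map_neg ; probe: [-39, 35, -33, -9, 35]

Check, running the answer program on each example:
  [-32, 47, 50, 4, 5, -8, -10] -> [47, 5] -> [-47, -5]
  [19, -37, 49, -49, -17, 40, -2, -6, -25] -> [19, -37, 49, -49, -17, -25] -> [-19, 37, -49, 49, 17, 25]
  [-20, -8, 15] -> [15] -> [-15]
  [-19, -25, -19, 10, 13, -14, 15, 43] -> [-19, -25, -19, 13, 15, 43] -> [19, 25, 19, -13, -15, -43]
  probe: [39, -35, 33, 9, -18, -35] -> [39, -35, 33, 9, -35] -> [-39, 35, -33, -9, 35]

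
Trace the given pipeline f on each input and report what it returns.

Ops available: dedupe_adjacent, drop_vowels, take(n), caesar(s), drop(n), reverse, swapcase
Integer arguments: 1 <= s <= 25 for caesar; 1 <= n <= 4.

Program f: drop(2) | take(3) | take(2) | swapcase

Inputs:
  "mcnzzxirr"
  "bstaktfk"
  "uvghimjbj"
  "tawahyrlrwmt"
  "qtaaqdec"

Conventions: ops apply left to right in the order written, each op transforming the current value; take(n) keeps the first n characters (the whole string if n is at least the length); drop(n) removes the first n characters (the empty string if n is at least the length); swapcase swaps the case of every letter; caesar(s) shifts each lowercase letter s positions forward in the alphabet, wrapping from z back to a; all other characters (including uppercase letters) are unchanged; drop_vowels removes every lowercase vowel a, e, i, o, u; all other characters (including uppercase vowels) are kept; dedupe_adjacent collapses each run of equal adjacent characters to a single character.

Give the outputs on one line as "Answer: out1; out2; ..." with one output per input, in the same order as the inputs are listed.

"NZ"; "TA"; "GH"; "WA"; "AA"

Execution, op by op:
  "mcnzzxirr" -> "nzzxirr" -> "nzz" -> "nz" -> "NZ"
  "bstaktfk" -> "taktfk" -> "tak" -> "ta" -> "TA"
  "uvghimjbj" -> "ghimjbj" -> "ghi" -> "gh" -> "GH"
  "tawahyrlrwmt" -> "wahyrlrwmt" -> "wah" -> "wa" -> "WA"
  "qtaaqdec" -> "aaqdec" -> "aaq" -> "aa" -> "AA"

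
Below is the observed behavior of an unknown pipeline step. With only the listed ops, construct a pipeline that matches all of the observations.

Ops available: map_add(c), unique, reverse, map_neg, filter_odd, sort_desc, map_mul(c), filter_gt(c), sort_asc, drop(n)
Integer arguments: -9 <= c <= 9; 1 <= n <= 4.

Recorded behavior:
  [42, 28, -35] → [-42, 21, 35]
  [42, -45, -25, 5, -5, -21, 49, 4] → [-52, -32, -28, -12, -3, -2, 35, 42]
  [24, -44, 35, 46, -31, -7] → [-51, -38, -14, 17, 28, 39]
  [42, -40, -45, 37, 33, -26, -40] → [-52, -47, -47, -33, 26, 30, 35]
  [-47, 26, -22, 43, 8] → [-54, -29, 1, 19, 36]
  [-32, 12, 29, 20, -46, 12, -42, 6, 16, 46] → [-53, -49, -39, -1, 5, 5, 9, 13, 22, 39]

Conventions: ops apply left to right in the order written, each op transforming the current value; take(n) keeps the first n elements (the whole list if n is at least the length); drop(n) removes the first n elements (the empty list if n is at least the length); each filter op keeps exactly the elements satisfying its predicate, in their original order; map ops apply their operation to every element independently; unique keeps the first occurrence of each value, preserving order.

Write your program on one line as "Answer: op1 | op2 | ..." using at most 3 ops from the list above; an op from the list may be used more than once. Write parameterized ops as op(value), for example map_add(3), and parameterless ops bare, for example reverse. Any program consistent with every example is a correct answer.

map_add(-7) | sort_asc

Check, running the answer program on each example:
  [42, 28, -35] -> [35, 21, -42] -> [-42, 21, 35]
  [42, -45, -25, 5, -5, -21, 49, 4] -> [35, -52, -32, -2, -12, -28, 42, -3] -> [-52, -32, -28, -12, -3, -2, 35, 42]
  [24, -44, 35, 46, -31, -7] -> [17, -51, 28, 39, -38, -14] -> [-51, -38, -14, 17, 28, 39]
  [42, -40, -45, 37, 33, -26, -40] -> [35, -47, -52, 30, 26, -33, -47] -> [-52, -47, -47, -33, 26, 30, 35]
  [-47, 26, -22, 43, 8] -> [-54, 19, -29, 36, 1] -> [-54, -29, 1, 19, 36]
  [-32, 12, 29, 20, -46, 12, -42, 6, 16, 46] -> [-39, 5, 22, 13, -53, 5, -49, -1, 9, 39] -> [-53, -49, -39, -1, 5, 5, 9, 13, 22, 39]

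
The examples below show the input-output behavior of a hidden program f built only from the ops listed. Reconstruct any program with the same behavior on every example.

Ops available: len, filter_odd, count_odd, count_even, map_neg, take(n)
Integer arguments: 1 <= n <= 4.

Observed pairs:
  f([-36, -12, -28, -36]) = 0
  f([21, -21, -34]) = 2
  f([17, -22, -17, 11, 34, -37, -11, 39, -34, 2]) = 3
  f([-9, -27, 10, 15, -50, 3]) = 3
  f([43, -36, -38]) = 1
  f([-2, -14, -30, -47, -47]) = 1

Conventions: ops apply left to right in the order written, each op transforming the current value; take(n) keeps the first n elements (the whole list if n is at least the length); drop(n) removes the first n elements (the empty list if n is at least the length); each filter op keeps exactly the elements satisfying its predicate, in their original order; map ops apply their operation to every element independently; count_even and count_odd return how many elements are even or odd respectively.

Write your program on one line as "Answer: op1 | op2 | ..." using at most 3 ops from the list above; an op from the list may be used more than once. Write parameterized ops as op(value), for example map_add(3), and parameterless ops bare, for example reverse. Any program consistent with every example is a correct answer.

map_neg | take(4) | count_odd

Check, running the answer program on each example:
  [-36, -12, -28, -36] -> [36, 12, 28, 36] -> [36, 12, 28, 36] -> 0
  [21, -21, -34] -> [-21, 21, 34] -> [-21, 21, 34] -> 2
  [17, -22, -17, 11, 34, -37, -11, 39, -34, 2] -> [-17, 22, 17, -11, -34, 37, 11, -39, 34, -2] -> [-17, 22, 17, -11] -> 3
  [-9, -27, 10, 15, -50, 3] -> [9, 27, -10, -15, 50, -3] -> [9, 27, -10, -15] -> 3
  [43, -36, -38] -> [-43, 36, 38] -> [-43, 36, 38] -> 1
  [-2, -14, -30, -47, -47] -> [2, 14, 30, 47, 47] -> [2, 14, 30, 47] -> 1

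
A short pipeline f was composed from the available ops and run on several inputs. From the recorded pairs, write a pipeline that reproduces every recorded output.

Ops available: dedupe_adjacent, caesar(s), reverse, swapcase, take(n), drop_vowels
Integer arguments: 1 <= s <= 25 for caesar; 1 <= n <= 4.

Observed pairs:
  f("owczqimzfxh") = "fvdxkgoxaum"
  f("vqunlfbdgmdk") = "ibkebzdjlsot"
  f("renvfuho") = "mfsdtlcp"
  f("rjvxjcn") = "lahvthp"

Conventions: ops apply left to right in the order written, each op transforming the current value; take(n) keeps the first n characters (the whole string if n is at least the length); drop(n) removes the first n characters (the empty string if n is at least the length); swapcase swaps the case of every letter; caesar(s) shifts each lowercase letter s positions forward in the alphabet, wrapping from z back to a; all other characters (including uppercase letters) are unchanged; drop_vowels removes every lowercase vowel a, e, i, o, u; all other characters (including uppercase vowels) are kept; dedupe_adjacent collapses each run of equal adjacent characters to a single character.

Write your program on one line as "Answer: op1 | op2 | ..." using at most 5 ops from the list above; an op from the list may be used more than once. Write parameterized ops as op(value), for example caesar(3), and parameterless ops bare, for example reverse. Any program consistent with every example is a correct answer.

caesar(16) | caesar(18) | reverse | caesar(16)

Check, running the answer program on each example:
  "owczqimzfxh" -> "emspgycpvnx" -> "wekhyquhnfp" -> "pfnhuqyhkew" -> "fvdxkgoxaum"
  "vqunlfbdgmdk" -> "lgkdbvrtwcta" -> "dycvtnjlouls" -> "sluoljntvcyd" -> "ibkebzdjlsot"
  "renvfuho" -> "hudlvkxe" -> "zmvdncpw" -> "wpcndvmz" -> "mfsdtlcp"
  "rjvxjcn" -> "hzlnzsd" -> "zrdfrkv" -> "vkrfdrz" -> "lahvthp"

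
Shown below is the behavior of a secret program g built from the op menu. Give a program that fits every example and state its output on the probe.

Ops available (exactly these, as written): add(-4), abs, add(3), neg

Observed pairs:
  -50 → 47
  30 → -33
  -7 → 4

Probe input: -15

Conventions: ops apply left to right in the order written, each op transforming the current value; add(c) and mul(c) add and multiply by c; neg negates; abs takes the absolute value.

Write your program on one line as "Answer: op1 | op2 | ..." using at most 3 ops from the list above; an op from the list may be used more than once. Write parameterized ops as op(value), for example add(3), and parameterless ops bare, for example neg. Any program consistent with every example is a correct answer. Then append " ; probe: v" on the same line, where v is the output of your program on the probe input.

add(3) | neg ; probe: 12

Check, running the answer program on each example:
  -50 -> -47 -> 47
  30 -> 33 -> -33
  -7 -> -4 -> 4
  probe: -15 -> -12 -> 12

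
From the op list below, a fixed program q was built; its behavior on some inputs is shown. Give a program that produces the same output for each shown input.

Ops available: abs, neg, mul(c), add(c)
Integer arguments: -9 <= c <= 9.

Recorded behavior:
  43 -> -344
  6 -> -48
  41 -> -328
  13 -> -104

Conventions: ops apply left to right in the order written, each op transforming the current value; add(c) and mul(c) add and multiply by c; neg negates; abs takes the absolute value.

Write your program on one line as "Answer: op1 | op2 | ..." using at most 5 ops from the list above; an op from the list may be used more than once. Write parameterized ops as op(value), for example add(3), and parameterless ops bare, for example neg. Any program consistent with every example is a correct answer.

add(-7) | neg | add(-1) | add(-6) | mul(8)

Check, running the answer program on each example:
  43 -> 36 -> -36 -> -37 -> -43 -> -344
  6 -> -1 -> 1 -> 0 -> -6 -> -48
  41 -> 34 -> -34 -> -35 -> -41 -> -328
  13 -> 6 -> -6 -> -7 -> -13 -> -104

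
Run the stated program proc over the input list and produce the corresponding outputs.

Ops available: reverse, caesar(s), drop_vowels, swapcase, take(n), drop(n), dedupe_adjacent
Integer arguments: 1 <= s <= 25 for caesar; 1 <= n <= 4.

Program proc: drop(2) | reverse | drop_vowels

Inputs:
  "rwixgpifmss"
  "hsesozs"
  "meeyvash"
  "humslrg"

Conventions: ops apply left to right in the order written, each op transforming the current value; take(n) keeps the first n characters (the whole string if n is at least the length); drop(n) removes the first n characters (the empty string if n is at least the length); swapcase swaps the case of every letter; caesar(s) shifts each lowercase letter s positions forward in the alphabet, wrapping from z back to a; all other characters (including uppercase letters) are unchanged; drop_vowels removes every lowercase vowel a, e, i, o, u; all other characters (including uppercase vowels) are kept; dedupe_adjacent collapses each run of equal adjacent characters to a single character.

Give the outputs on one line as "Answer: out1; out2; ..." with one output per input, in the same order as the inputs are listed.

Execution, op by op:
  "rwixgpifmss" -> "ixgpifmss" -> "ssmfipgxi" -> "ssmfpgx"
  "hsesozs" -> "esozs" -> "szose" -> "szs"
  "meeyvash" -> "eyvash" -> "hsavye" -> "hsvy"
  "humslrg" -> "mslrg" -> "grlsm" -> "grlsm"

"ssmfpgx"; "szs"; "hsvy"; "grlsm"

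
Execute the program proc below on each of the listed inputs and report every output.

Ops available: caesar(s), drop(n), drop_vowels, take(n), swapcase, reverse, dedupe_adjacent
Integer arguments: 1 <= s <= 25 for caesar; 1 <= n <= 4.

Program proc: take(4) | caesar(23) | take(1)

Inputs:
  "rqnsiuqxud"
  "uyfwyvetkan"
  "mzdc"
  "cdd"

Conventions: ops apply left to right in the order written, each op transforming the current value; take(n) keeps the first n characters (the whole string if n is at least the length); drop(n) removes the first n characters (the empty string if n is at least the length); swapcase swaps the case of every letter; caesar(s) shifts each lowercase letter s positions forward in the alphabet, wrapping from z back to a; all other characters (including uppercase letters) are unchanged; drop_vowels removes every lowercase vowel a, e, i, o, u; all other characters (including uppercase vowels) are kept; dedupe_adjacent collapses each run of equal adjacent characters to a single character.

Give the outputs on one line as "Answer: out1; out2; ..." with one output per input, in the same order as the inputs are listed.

Execution, op by op:
  "rqnsiuqxud" -> "rqns" -> "onkp" -> "o"
  "uyfwyvetkan" -> "uyfw" -> "rvct" -> "r"
  "mzdc" -> "mzdc" -> "jwaz" -> "j"
  "cdd" -> "cdd" -> "zaa" -> "z"

"o"; "r"; "j"; "z"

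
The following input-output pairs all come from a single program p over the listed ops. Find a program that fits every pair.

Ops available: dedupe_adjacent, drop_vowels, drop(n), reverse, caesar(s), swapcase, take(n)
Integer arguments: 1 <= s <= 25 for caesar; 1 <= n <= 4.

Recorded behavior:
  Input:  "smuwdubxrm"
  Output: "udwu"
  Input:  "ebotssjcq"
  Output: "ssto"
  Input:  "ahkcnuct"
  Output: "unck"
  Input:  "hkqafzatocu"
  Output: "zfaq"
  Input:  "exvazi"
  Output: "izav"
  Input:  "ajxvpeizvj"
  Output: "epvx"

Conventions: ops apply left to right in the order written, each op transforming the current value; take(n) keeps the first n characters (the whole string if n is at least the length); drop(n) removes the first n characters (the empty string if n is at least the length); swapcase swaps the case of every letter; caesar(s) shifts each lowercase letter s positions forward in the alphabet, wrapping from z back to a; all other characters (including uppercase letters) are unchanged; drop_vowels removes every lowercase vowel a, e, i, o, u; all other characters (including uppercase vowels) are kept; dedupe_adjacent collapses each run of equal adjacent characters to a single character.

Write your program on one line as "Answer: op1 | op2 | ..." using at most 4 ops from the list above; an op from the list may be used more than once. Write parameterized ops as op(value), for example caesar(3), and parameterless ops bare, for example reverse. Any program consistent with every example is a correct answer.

drop(2) | take(4) | reverse

Check, running the answer program on each example:
  "smuwdubxrm" -> "uwdubxrm" -> "uwdu" -> "udwu"
  "ebotssjcq" -> "otssjcq" -> "otss" -> "ssto"
  "ahkcnuct" -> "kcnuct" -> "kcnu" -> "unck"
  "hkqafzatocu" -> "qafzatocu" -> "qafz" -> "zfaq"
  "exvazi" -> "vazi" -> "vazi" -> "izav"
  "ajxvpeizvj" -> "xvpeizvj" -> "xvpe" -> "epvx"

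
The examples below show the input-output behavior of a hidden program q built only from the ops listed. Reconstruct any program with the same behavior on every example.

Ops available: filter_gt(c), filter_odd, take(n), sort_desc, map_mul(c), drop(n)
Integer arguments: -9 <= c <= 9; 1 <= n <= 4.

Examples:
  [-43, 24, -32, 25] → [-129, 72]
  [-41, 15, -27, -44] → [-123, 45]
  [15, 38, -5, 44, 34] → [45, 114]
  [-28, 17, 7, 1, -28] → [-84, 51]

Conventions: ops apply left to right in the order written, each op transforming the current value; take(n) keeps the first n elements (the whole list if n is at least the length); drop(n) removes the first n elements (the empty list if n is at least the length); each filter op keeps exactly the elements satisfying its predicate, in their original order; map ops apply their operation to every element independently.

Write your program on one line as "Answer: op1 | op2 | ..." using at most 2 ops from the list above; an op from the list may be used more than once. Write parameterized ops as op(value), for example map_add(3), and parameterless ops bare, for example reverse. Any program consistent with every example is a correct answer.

take(2) | map_mul(3)

Check, running the answer program on each example:
  [-43, 24, -32, 25] -> [-43, 24] -> [-129, 72]
  [-41, 15, -27, -44] -> [-41, 15] -> [-123, 45]
  [15, 38, -5, 44, 34] -> [15, 38] -> [45, 114]
  [-28, 17, 7, 1, -28] -> [-28, 17] -> [-84, 51]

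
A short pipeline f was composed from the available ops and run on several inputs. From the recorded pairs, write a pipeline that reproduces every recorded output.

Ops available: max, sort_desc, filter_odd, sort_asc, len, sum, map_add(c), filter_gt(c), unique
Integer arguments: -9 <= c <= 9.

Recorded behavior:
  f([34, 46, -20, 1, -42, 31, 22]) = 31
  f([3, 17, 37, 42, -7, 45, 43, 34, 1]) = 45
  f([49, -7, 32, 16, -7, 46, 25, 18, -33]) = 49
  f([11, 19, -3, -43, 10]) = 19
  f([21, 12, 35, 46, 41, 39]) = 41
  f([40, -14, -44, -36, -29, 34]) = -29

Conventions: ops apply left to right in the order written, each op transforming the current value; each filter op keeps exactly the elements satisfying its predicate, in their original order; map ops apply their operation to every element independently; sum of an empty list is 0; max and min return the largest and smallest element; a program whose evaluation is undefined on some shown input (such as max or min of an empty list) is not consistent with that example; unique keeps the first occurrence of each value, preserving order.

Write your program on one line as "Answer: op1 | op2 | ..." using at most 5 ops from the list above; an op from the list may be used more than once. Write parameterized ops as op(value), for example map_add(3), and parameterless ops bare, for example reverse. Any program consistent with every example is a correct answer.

sort_desc | filter_odd | sort_asc | max

Check, running the answer program on each example:
  [34, 46, -20, 1, -42, 31, 22] -> [46, 34, 31, 22, 1, -20, -42] -> [31, 1] -> [1, 31] -> 31
  [3, 17, 37, 42, -7, 45, 43, 34, 1] -> [45, 43, 42, 37, 34, 17, 3, 1, -7] -> [45, 43, 37, 17, 3, 1, -7] -> [-7, 1, 3, 17, 37, 43, 45] -> 45
  [49, -7, 32, 16, -7, 46, 25, 18, -33] -> [49, 46, 32, 25, 18, 16, -7, -7, -33] -> [49, 25, -7, -7, -33] -> [-33, -7, -7, 25, 49] -> 49
  [11, 19, -3, -43, 10] -> [19, 11, 10, -3, -43] -> [19, 11, -3, -43] -> [-43, -3, 11, 19] -> 19
  [21, 12, 35, 46, 41, 39] -> [46, 41, 39, 35, 21, 12] -> [41, 39, 35, 21] -> [21, 35, 39, 41] -> 41
  [40, -14, -44, -36, -29, 34] -> [40, 34, -14, -29, -36, -44] -> [-29] -> [-29] -> -29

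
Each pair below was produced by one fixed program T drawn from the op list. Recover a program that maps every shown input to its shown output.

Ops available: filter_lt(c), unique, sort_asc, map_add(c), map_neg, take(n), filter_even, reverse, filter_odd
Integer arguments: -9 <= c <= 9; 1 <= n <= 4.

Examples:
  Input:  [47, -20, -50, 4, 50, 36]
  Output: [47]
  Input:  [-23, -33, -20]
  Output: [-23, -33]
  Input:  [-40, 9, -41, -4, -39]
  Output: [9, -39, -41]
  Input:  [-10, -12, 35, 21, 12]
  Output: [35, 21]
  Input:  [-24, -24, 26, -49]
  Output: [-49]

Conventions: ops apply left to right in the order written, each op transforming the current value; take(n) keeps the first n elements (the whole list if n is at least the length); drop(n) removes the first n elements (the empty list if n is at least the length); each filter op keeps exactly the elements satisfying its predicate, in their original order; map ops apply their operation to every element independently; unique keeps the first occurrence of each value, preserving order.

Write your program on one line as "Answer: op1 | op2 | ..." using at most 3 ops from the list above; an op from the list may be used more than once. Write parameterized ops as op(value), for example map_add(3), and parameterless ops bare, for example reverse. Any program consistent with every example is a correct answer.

filter_odd | sort_asc | reverse

Check, running the answer program on each example:
  [47, -20, -50, 4, 50, 36] -> [47] -> [47] -> [47]
  [-23, -33, -20] -> [-23, -33] -> [-33, -23] -> [-23, -33]
  [-40, 9, -41, -4, -39] -> [9, -41, -39] -> [-41, -39, 9] -> [9, -39, -41]
  [-10, -12, 35, 21, 12] -> [35, 21] -> [21, 35] -> [35, 21]
  [-24, -24, 26, -49] -> [-49] -> [-49] -> [-49]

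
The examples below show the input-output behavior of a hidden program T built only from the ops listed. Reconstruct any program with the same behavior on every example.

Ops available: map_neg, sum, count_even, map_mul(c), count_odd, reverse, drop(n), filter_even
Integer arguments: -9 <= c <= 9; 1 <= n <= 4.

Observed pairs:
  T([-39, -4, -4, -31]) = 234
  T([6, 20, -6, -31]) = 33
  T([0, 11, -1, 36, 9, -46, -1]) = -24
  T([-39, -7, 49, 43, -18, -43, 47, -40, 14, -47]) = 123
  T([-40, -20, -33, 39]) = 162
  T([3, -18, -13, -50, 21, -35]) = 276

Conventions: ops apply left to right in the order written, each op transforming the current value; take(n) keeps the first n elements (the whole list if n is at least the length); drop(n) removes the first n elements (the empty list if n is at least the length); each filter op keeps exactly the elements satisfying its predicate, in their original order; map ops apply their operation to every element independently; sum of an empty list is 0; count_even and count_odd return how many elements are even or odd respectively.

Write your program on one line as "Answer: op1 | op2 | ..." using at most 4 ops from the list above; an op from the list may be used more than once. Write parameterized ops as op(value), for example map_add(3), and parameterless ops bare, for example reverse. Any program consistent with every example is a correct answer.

reverse | map_neg | map_mul(3) | sum

Check, running the answer program on each example:
  [-39, -4, -4, -31] -> [-31, -4, -4, -39] -> [31, 4, 4, 39] -> [93, 12, 12, 117] -> 234
  [6, 20, -6, -31] -> [-31, -6, 20, 6] -> [31, 6, -20, -6] -> [93, 18, -60, -18] -> 33
  [0, 11, -1, 36, 9, -46, -1] -> [-1, -46, 9, 36, -1, 11, 0] -> [1, 46, -9, -36, 1, -11, 0] -> [3, 138, -27, -108, 3, -33, 0] -> -24
  [-39, -7, 49, 43, -18, -43, 47, -40, 14, -47] -> [-47, 14, -40, 47, -43, -18, 43, 49, -7, -39] -> [47, -14, 40, -47, 43, 18, -43, -49, 7, 39] -> [141, -42, 120, -141, 129, 54, -129, -147, 21, 117] -> 123
  [-40, -20, -33, 39] -> [39, -33, -20, -40] -> [-39, 33, 20, 40] -> [-117, 99, 60, 120] -> 162
  [3, -18, -13, -50, 21, -35] -> [-35, 21, -50, -13, -18, 3] -> [35, -21, 50, 13, 18, -3] -> [105, -63, 150, 39, 54, -9] -> 276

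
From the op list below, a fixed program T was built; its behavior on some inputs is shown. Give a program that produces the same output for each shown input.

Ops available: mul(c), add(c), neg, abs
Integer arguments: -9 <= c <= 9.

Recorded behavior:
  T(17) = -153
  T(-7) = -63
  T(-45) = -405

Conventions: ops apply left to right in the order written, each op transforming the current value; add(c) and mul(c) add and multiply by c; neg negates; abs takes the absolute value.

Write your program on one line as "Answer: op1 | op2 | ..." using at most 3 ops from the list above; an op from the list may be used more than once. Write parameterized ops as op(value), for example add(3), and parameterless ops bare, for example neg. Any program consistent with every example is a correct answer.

mul(-9) | abs | neg

Check, running the answer program on each example:
  17 -> -153 -> 153 -> -153
  -7 -> 63 -> 63 -> -63
  -45 -> 405 -> 405 -> -405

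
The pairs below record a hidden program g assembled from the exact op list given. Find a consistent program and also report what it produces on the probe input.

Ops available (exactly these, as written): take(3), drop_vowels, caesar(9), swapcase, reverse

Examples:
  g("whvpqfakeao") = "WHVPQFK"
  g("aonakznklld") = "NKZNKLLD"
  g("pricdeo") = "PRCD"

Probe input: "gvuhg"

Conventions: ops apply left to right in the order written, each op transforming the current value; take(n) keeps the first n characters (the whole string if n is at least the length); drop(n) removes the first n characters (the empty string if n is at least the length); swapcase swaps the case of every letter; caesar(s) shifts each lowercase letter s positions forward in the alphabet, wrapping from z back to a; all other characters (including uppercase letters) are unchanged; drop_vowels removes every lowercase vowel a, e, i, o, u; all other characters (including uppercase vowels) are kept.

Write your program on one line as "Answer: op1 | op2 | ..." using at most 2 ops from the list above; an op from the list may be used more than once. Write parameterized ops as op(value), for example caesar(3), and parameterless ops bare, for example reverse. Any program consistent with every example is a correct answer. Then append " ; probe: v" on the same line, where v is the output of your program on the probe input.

drop_vowels | swapcase ; probe: "GVHG"

Check, running the answer program on each example:
  "whvpqfakeao" -> "whvpqfk" -> "WHVPQFK"
  "aonakznklld" -> "nkznklld" -> "NKZNKLLD"
  "pricdeo" -> "prcd" -> "PRCD"
  probe: "gvuhg" -> "gvhg" -> "GVHG"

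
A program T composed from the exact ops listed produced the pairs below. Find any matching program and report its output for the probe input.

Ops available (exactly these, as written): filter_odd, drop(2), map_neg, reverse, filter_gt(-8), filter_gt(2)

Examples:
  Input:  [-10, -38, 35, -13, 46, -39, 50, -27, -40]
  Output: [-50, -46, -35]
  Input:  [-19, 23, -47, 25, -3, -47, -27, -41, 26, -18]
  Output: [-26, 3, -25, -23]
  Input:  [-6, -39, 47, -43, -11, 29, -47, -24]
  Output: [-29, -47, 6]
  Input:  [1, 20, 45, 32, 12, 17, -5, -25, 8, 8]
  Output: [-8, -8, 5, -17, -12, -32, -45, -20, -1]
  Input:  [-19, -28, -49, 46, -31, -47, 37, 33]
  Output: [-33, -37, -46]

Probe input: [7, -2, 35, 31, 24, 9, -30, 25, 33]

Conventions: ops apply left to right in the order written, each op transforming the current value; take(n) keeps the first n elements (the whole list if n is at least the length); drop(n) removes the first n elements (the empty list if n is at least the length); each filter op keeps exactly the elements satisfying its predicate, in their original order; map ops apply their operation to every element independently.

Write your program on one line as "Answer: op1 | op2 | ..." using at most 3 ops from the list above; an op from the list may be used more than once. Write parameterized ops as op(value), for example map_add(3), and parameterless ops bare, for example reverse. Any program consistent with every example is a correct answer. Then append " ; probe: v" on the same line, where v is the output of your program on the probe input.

reverse | filter_gt(-8) | map_neg ; probe: [-33, -25, -9, -24, -31, -35, 2, -7]

Check, running the answer program on each example:
  [-10, -38, 35, -13, 46, -39, 50, -27, -40] -> [-40, -27, 50, -39, 46, -13, 35, -38, -10] -> [50, 46, 35] -> [-50, -46, -35]
  [-19, 23, -47, 25, -3, -47, -27, -41, 26, -18] -> [-18, 26, -41, -27, -47, -3, 25, -47, 23, -19] -> [26, -3, 25, 23] -> [-26, 3, -25, -23]
  [-6, -39, 47, -43, -11, 29, -47, -24] -> [-24, -47, 29, -11, -43, 47, -39, -6] -> [29, 47, -6] -> [-29, -47, 6]
  [1, 20, 45, 32, 12, 17, -5, -25, 8, 8] -> [8, 8, -25, -5, 17, 12, 32, 45, 20, 1] -> [8, 8, -5, 17, 12, 32, 45, 20, 1] -> [-8, -8, 5, -17, -12, -32, -45, -20, -1]
  [-19, -28, -49, 46, -31, -47, 37, 33] -> [33, 37, -47, -31, 46, -49, -28, -19] -> [33, 37, 46] -> [-33, -37, -46]
  probe: [7, -2, 35, 31, 24, 9, -30, 25, 33] -> [33, 25, -30, 9, 24, 31, 35, -2, 7] -> [33, 25, 9, 24, 31, 35, -2, 7] -> [-33, -25, -9, -24, -31, -35, 2, -7]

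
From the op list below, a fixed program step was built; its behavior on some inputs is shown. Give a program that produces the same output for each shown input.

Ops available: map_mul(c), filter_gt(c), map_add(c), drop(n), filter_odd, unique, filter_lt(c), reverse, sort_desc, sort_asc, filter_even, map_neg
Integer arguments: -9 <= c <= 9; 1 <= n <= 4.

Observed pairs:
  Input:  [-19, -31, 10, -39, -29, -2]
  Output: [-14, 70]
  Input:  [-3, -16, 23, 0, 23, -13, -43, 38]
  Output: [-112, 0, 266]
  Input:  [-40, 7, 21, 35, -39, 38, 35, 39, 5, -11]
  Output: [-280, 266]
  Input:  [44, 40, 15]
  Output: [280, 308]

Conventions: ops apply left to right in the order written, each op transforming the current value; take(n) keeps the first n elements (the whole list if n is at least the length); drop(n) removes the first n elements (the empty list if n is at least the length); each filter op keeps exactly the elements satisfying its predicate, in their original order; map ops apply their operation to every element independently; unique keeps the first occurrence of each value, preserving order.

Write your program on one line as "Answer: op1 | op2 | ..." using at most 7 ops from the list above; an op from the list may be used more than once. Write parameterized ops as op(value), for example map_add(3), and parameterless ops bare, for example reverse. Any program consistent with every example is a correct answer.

map_mul(-7) | unique | sort_asc | reverse | filter_even | map_neg

Check, running the answer program on each example:
  [-19, -31, 10, -39, -29, -2] -> [133, 217, -70, 273, 203, 14] -> [133, 217, -70, 273, 203, 14] -> [-70, 14, 133, 203, 217, 273] -> [273, 217, 203, 133, 14, -70] -> [14, -70] -> [-14, 70]
  [-3, -16, 23, 0, 23, -13, -43, 38] -> [21, 112, -161, 0, -161, 91, 301, -266] -> [21, 112, -161, 0, 91, 301, -266] -> [-266, -161, 0, 21, 91, 112, 301] -> [301, 112, 91, 21, 0, -161, -266] -> [112, 0, -266] -> [-112, 0, 266]
  [-40, 7, 21, 35, -39, 38, 35, 39, 5, -11] -> [280, -49, -147, -245, 273, -266, -245, -273, -35, 77] -> [280, -49, -147, -245, 273, -266, -273, -35, 77] -> [-273, -266, -245, -147, -49, -35, 77, 273, 280] -> [280, 273, 77, -35, -49, -147, -245, -266, -273] -> [280, -266] -> [-280, 266]
  [44, 40, 15] -> [-308, -280, -105] -> [-308, -280, -105] -> [-308, -280, -105] -> [-105, -280, -308] -> [-280, -308] -> [280, 308]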